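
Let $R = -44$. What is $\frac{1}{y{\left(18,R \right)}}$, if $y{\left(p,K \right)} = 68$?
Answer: $\frac{1}{68} \approx 0.014706$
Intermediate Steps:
$\frac{1}{y{\left(18,R \right)}} = \frac{1}{68}$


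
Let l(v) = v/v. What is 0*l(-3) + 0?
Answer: 0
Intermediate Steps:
l(v) = 1
0*l(-3) + 0 = 0*1 + 0 = 0 + 0 = 0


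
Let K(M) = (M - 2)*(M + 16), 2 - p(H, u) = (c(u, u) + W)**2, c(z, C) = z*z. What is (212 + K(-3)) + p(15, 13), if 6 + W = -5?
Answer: -24815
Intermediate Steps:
c(z, C) = z**2
W = -11 (W = -6 - 5 = -11)
p(H, u) = 2 - (-11 + u**2)**2 (p(H, u) = 2 - (u**2 - 11)**2 = 2 - (-11 + u**2)**2)
K(M) = (-2 + M)*(16 + M)
(212 + K(-3)) + p(15, 13) = (212 + (-32 + (-3)**2 + 14*(-3))) + (2 - (-11 + 13**2)**2) = (212 + (-32 + 9 - 42)) + (2 - (-11 + 169)**2) = (212 - 65) + (2 - 1*158**2) = 147 + (2 - 1*24964) = 147 + (2 - 24964) = 147 - 24962 = -24815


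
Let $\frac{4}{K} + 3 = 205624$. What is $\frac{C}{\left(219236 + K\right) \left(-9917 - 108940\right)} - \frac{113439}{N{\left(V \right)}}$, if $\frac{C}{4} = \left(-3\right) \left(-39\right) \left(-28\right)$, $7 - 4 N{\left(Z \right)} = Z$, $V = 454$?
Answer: $\frac{11255705740561212498}{11088118864628515} \approx 1015.1$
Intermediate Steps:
$K = \frac{4}{205621}$ ($K = \frac{4}{-3 + 205624} = \frac{4}{205621} \approx 1.9453 \cdot 10^{-5}$)
$N{\left(Z \right)} = \frac{7}{4} - \frac{Z}{4}$
$C = -13104$ ($C = 4 \left(-3\right) \left(-39\right) \left(-28\right) = 4 \cdot 117 \left(-28\right) = 4 \left(-3276\right) = -13104$)
$\frac{C}{\left(219236 + K\right) \left(-9917 - 108940\right)} - \frac{113439}{N{\left(V \right)}} = - \frac{13104}{\left(219236 + \frac{4}{205621}\right) \left(-9917 - 108940\right)} - \frac{113439}{\frac{7}{4} - \frac{227}{2}} = - \frac{13104}{\frac{45079525560}{205621} \left(-118857\right)} - \frac{113439}{\frac{7}{4} - \frac{227}{2}} = - \frac{13104}{- \frac{5358017169484920}{205621}} - \frac{113439}{- \frac{447}{4}} = \left(-13104\right) \left(- \frac{205621}{5358017169484920}\right) - - \frac{151252}{149} = \frac{37423022}{74416905131735} + \frac{151252}{149} = \frac{11255705740561212498}{11088118864628515}$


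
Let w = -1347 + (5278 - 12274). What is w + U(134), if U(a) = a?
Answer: -8209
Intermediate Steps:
w = -8343 (w = -1347 - 6996 = -8343)
w + U(134) = -8343 + 134 = -8209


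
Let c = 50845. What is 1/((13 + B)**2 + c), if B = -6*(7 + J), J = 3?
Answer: 1/53054 ≈ 1.8849e-5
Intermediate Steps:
B = -60 (B = -6*(7 + 3) = -6*10 = -60)
1/((13 + B)**2 + c) = 1/((13 - 60)**2 + 50845) = 1/((-47)**2 + 50845) = 1/(2209 + 50845) = 1/53054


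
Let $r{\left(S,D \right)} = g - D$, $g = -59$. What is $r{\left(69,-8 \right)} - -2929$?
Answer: $2878$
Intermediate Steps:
$r{\left(S,D \right)} = -59 - D$
$r{\left(69,-8 \right)} - -2929 = \left(-59 - -8\right) - -2929 = \left(-59 + 8\right) + 2929 = -51 + 2929 = 2878$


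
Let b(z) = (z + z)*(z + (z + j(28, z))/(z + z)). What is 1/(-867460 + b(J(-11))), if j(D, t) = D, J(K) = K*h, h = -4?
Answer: -1/863516 ≈ -1.1581e-6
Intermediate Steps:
J(K) = -4*K (J(K) = K*(-4) = -4*K)
b(z) = 2*z*(z + (28 + z)/(2*z)) (b(z) = (z + z)*(z + (z + 28)/(z + z)) = (2*z)*(z + (28 + z)/((2*z))) = (2*z)*(z + (28 + z)*(1/(2*z))) = (2*z)*(z + (28 + z)/(2*z)) = 2*z*(z + (28 + z)/(2*z)))
1/(-867460 + b(J(-11))) = 1/(-867460 + (28 - 4*(-11) + 2*(-4*(-11))**2)) = 1/(-867460 + (28 + 44 + 2*44**2)) = 1/(-867460 + (28 + 44 + 2*1936)) = 1/(-867460 + (28 + 44 + 3872)) = 1/(-867460 + 3944) = 1/(-863516) = -1/863516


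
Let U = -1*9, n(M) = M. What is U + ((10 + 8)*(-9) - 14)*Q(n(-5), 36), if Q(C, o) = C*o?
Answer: 31671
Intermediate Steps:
U = -9
U + ((10 + 8)*(-9) - 14)*Q(n(-5), 36) = -9 + ((10 + 8)*(-9) - 14)*(-5*36) = -9 + (18*(-9) - 14)*(-180) = -9 + (-162 - 14)*(-180) = -9 - 176*(-180) = -9 + 31680 = 31671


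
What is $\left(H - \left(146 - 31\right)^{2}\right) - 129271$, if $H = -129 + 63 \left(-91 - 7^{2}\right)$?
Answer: $-151445$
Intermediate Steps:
$H = -8949$ ($H = -129 + 63 \left(-91 - 49\right) = -129 + 63 \left(-140\right) = -129 - 8820 = -8949$)
$\left(H - \left(146 - 31\right)^{2}\right) - 129271 = \left(-8949 - \left(146 - 31\right)^{2}\right) - 129271 = \left(-8949 - 115^{2}\right) - 129271 = \left(-8949 - 13225\right) - 129271 = -22174 - 129271 = -151445$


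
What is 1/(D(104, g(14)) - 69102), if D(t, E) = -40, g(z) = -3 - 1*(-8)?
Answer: -1/69142 ≈ -1.4463e-5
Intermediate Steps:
g(z) = 5 (g(z) = -3 + 8 = 5)
1/(D(104, g(14)) - 69102) = 1/(-40 - 69102) = 1/(-69142) = -1/69142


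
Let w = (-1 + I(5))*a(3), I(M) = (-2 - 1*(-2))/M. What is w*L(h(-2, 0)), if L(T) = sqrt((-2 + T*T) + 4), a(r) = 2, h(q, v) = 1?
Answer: -2*sqrt(3) ≈ -3.4641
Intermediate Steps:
I(M) = 0 (I(M) = (-2 + 2)/M = 0/M = 0)
L(T) = sqrt(2 + T**2) (L(T) = sqrt((-2 + T**2) + 4) = sqrt(2 + T**2))
w = -2 (w = (-1 + 0)*2 = -1*2 = -2)
w*L(h(-2, 0)) = -2*sqrt(2 + 1**2) = -2*sqrt(2 + 1) = -2*sqrt(3)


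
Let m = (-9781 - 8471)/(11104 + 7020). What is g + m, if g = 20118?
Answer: 91150095/4531 ≈ 20117.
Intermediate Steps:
m = -4563/4531 (m = -18252/18124 = -18252*1/18124 = -4563/4531 ≈ -1.0071)
g + m = 20118 - 4563/4531 = 91150095/4531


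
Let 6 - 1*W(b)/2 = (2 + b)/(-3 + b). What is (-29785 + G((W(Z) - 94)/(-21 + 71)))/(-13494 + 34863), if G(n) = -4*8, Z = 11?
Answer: -9939/7123 ≈ -1.3953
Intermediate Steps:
W(b) = 12 - 2*(2 + b)/(-3 + b)
G(n) = -32
(-29785 + G((W(Z) - 94)/(-21 + 71)))/(-13494 + 34863) = (-29785 - 32)/(-13494 + 34863) = -29817/21369 = -29817*1/21369 = -9939/7123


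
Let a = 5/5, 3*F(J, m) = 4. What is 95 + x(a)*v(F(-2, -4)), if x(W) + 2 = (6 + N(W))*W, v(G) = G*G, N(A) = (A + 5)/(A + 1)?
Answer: 967/9 ≈ 107.44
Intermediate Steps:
N(A) = (5 + A)/(1 + A)
F(J, m) = 4/3 (F(J, m) = (⅓)*4 = 4/3)
v(G) = G²
a = 1 (a = 5*(⅕) = 1)
x(W) = -2 + W*(6 + (5 + W)/(1 + W)) (x(W) = -2 + (6 + (5 + W)/(1 + W))*W = -2 + W*(6 + (5 + W)/(1 + W)))
95 + x(a)*v(F(-2, -4)) = 95 + ((-2 + 7*1² + 9*1)/(1 + 1))*(4/3)² = 95 + ((-2 + 7*1 + 9)/2)*(16/9) = 95 + ((-2 + 7 + 9)/2)*(16/9) = 95 + ((½)*14)*(16/9) = 95 + 7*(16/9) = 95 + 112/9 = 967/9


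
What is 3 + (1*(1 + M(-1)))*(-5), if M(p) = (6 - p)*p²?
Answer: -37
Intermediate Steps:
M(p) = p²*(6 - p)
3 + (1*(1 + M(-1)))*(-5) = 3 + (1*(1 + (-1)²*(6 - 1*(-1))))*(-5) = 3 + (1*(1 + 1*(6 + 1)))*(-5) = 3 + (1*(1 + 1*7))*(-5) = 3 + (1*(1 + 7))*(-5) = 3 + (1*8)*(-5) = 3 + 8*(-5) = 3 - 40 = -37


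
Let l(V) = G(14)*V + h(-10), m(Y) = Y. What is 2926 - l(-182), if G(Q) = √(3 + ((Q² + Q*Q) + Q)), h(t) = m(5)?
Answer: 2921 + 182*√409 ≈ 6601.7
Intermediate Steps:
h(t) = 5
G(Q) = √(3 + Q + 2*Q²) (G(Q) = √(3 + ((Q² + Q²) + Q)) = √(3 + (2*Q² + Q)) = √(3 + (Q + 2*Q²)) = √(3 + Q + 2*Q²))
l(V) = 5 + V*√409 (l(V) = √(3 + 14 + 2*14²)*V + 5 = √(3 + 14 + 2*196)*V + 5 = √(3 + 14 + 392)*V + 5 = √409*V + 5 = V*√409 + 5 = 5 + V*√409)
2926 - l(-182) = 2926 - (5 - 182*√409) = 2926 + (-5 + 182*√409) = 2921 + 182*√409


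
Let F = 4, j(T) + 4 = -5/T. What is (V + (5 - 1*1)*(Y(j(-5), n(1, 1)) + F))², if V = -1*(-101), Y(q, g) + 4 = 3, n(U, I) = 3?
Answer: 12769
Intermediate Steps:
j(T) = -4 - 5/T
Y(q, g) = -1 (Y(q, g) = -4 + 3 = -1)
V = 101
(V + (5 - 1*1)*(Y(j(-5), n(1, 1)) + F))² = (101 + (5 - 1*1)*(-1 + 4))² = (101 + (5 - 1)*3)² = (101 + 4*3)² = (101 + 12)² = 113² = 12769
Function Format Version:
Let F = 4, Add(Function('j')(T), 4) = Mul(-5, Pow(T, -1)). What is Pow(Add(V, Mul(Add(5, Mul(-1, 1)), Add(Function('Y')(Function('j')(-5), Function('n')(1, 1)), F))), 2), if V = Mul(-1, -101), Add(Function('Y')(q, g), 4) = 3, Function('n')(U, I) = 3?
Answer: 12769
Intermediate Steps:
Function('j')(T) = Add(-4, Mul(-5, Pow(T, -1)))
Function('Y')(q, g) = -1 (Function('Y')(q, g) = Add(-4, 3) = -1)
V = 101
Pow(Add(V, Mul(Add(5, Mul(-1, 1)), Add(Function('Y')(Function('j')(-5), Function('n')(1, 1)), F))), 2) = Pow(Add(101, Mul(Add(5, Mul(-1, 1)), Add(-1, 4))), 2) = Pow(Add(101, Mul(Add(5, -1), 3)), 2) = Pow(Add(101, Mul(4, 3)), 2) = Pow(Add(101, 12), 2) = Pow(113, 2) = 12769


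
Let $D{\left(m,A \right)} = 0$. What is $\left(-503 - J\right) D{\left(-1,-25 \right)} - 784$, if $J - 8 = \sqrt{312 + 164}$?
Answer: $-784$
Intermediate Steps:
$J = 8 + 2 \sqrt{119}$ ($J = 8 + \sqrt{312 + 164} = 8 + \sqrt{476} = 8 + 2 \sqrt{119} \approx 29.817$)
$\left(-503 - J\right) D{\left(-1,-25 \right)} - 784 = \left(-503 - \left(8 + 2 \sqrt{119}\right)\right) 0 - 784 = \left(-511 - 2 \sqrt{119}\right) 0 - 784 = 0 - 784 = -784$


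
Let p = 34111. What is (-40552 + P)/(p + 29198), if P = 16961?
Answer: -23591/63309 ≈ -0.37263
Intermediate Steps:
(-40552 + P)/(p + 29198) = (-40552 + 16961)/(34111 + 29198) = -23591/63309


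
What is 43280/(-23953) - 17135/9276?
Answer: -811899935/222188028 ≈ -3.6541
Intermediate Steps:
43280/(-23953) - 17135/9276 = 43280*(-1/23953) - 17135*1/9276 = -43280/23953 - 17135/9276 = -811899935/222188028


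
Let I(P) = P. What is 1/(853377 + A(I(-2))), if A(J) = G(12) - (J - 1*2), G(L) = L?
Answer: 1/853393 ≈ 1.1718e-6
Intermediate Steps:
A(J) = 14 - J (A(J) = 12 - (J - 1*2) = 12 - (J - 2) = 12 - (-2 + J) = 12 + (2 - J) = 14 - J)
1/(853377 + A(I(-2))) = 1/(853377 + (14 - 1*(-2))) = 1/(853377 + (14 + 2)) = 1/(853377 + 16) = 1/853393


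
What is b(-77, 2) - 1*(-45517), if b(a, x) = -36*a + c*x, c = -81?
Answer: 48127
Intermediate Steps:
b(a, x) = -81*x - 36*a (b(a, x) = -36*a - 81*x = -81*x - 36*a)
b(-77, 2) - 1*(-45517) = (-81*2 - 36*(-77)) - 1*(-45517) = (-162 + 2772) + 45517 = 2610 + 45517 = 48127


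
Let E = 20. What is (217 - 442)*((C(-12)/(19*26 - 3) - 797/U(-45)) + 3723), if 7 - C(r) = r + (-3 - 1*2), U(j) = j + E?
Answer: -414825768/491 ≈ -8.4486e+5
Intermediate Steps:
U(j) = 20 + j (U(j) = j + 20 = 20 + j)
C(r) = 12 - r (C(r) = 7 - (r + (-3 - 1*2)) = 7 - (r + (-3 - 2)) = 7 - (r - 5) = 7 - (-5 + r) = 7 + (5 - r) = 12 - r)
(217 - 442)*((C(-12)/(19*26 - 3) - 797/U(-45)) + 3723) = (217 - 442)*(((12 - 1*(-12))/(19*26 - 3) - 797/(20 - 45)) + 3723) = -225*(((12 + 12)/(494 - 3) - 797/(-25)) + 3723) = -225*((24/491 - 797*(-1/25)) + 3723) = -225*((24*(1/491) + 797/25) + 3723) = -225*((24/491 + 797/25) + 3723) = -225*(391927/12275 + 3723) = -225*46091752/12275 = -414825768/491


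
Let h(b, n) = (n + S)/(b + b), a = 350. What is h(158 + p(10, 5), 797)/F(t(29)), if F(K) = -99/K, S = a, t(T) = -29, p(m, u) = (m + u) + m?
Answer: 33263/36234 ≈ 0.91800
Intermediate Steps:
p(m, u) = u + 2*m
S = 350
h(b, n) = (350 + n)/(2*b) (h(b, n) = (n + 350)/(b + b) = (350 + n)/((2*b)) = (350 + n)*(1/(2*b)) = (350 + n)/(2*b))
h(158 + p(10, 5), 797)/F(t(29)) = ((350 + 797)/(2*(158 + (5 + 2*10))))/((-99/(-29))) = ((½)*1147/(158 + (5 + 20)))/((-99*(-1/29))) = ((½)*1147/(158 + 25))/(99/29) = ((½)*1147/183)*(29/99) = ((½)*(1/183)*1147)*(29/99) = (1147/366)*(29/99) = 33263/36234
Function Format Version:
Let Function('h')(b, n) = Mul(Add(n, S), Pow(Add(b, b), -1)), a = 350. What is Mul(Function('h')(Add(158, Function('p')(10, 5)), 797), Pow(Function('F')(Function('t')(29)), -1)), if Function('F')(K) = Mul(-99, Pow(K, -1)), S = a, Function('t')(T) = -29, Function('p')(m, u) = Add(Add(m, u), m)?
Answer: Rational(33263, 36234) ≈ 0.91800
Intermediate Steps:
Function('p')(m, u) = Add(u, Mul(2, m))
S = 350
Function('h')(b, n) = Mul(Rational(1, 2), Pow(b, -1), Add(350, n)) (Function('h')(b, n) = Mul(Add(n, 350), Pow(Add(b, b), -1)) = Mul(Add(350, n), Pow(Mul(2, b), -1)) = Mul(Add(350, n), Mul(Rational(1, 2), Pow(b, -1))) = Mul(Rational(1, 2), Pow(b, -1), Add(350, n)))
Mul(Function('h')(Add(158, Function('p')(10, 5)), 797), Pow(Function('F')(Function('t')(29)), -1)) = Mul(Mul(Rational(1, 2), Pow(Add(158, Add(5, Mul(2, 10))), -1), Add(350, 797)), Pow(Mul(-99, Pow(-29, -1)), -1)) = Mul(Mul(Rational(1, 2), Pow(Add(158, Add(5, 20)), -1), 1147), Pow(Mul(-99, Rational(-1, 29)), -1)) = Mul(Mul(Rational(1, 2), Pow(Add(158, 25), -1), 1147), Pow(Rational(99, 29), -1)) = Mul(Mul(Rational(1, 2), Pow(183, -1), 1147), Rational(29, 99)) = Mul(Mul(Rational(1, 2), Rational(1, 183), 1147), Rational(29, 99)) = Mul(Rational(1147, 366), Rational(29, 99)) = Rational(33263, 36234)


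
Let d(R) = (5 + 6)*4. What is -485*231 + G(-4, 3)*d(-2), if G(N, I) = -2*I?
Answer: -112299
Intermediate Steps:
d(R) = 44 (d(R) = 11*4 = 44)
-485*231 + G(-4, 3)*d(-2) = -485*231 - 2*3*44 = -112035 - 6*44 = -112035 - 264 = -112299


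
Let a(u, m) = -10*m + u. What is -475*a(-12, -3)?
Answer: -8550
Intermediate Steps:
a(u, m) = u - 10*m
-475*a(-12, -3) = -475*(-12 - 10*(-3)) = -475*(-12 + 30) = -475*18 = -8550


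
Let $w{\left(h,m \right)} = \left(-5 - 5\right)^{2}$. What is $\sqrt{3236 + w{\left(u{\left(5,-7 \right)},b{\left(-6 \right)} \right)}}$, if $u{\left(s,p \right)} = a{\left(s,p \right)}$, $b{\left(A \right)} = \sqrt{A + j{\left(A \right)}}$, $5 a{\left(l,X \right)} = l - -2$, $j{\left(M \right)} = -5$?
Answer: $2 \sqrt{834} \approx 57.758$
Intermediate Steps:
$a{\left(l,X \right)} = \frac{2}{5} + \frac{l}{5}$ ($a{\left(l,X \right)} = \frac{l - -2}{5} = \frac{l + 2}{5} = \frac{2 + l}{5} = \frac{2}{5} + \frac{l}{5}$)
$b{\left(A \right)} = \sqrt{-5 + A}$ ($b{\left(A \right)} = \sqrt{A - 5} = \sqrt{-5 + A}$)
$u{\left(s,p \right)} = \frac{2}{5} + \frac{s}{5}$
$w{\left(h,m \right)} = 100$ ($w{\left(h,m \right)} = \left(-10\right)^{2} = 100$)
$\sqrt{3236 + w{\left(u{\left(5,-7 \right)},b{\left(-6 \right)} \right)}} = \sqrt{3236 + 100} = \sqrt{3336} = 2 \sqrt{834}$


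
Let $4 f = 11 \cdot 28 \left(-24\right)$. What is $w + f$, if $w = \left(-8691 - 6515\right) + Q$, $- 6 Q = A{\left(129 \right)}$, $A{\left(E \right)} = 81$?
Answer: $- \frac{34135}{2} \approx -17068.0$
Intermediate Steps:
$Q = - \frac{27}{2}$ ($Q = \left(- \frac{1}{6}\right) 81 = - \frac{27}{2} \approx -13.5$)
$f = -1848$ ($f = \frac{11 \cdot 28 \left(-24\right)}{4} = \frac{308 \left(-24\right)}{4} = \frac{1}{4} \left(-7392\right) = -1848$)
$w = - \frac{30439}{2}$ ($w = \left(-8691 - 6515\right) - \frac{27}{2} = -15206 - \frac{27}{2} = - \frac{30439}{2} \approx -15220.0$)
$w + f = - \frac{30439}{2} - 1848 = - \frac{34135}{2}$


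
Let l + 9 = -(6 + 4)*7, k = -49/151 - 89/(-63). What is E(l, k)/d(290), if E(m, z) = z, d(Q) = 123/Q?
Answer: 3002080/1170099 ≈ 2.5657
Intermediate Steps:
k = 10352/9513 (k = -49*1/151 - 89*(-1/63) = -49/151 + 89/63 = 10352/9513 ≈ 1.0882)
l = -79 (l = -9 - (6 + 4)*7 = -9 - 10*7 = -9 - 1*70 = -9 - 70 = -79)
E(l, k)/d(290) = 10352/(9513*((123/290))) = 10352/(9513*((123*(1/290)))) = 10352/(9513*(123/290)) = (10352/9513)*(290/123) = 3002080/1170099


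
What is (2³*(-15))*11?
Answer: -1320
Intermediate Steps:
(2³*(-15))*11 = (8*(-15))*11 = -120*11 = -1320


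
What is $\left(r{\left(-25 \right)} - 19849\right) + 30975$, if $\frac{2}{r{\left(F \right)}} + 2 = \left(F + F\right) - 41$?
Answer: $\frac{1034716}{93} \approx 11126.0$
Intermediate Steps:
$r{\left(F \right)} = \frac{2}{-43 + 2 F}$ ($r{\left(F \right)} = \frac{2}{-2 + \left(\left(F + F\right) - 41\right)} = \frac{2}{-2 + \left(2 F - 41\right)} = \frac{2}{-2 + \left(-41 + 2 F\right)} = \frac{2}{-43 + 2 F}$)
$\left(r{\left(-25 \right)} - 19849\right) + 30975 = \left(\frac{2}{-43 + 2 \left(-25\right)} - 19849\right) + 30975 = \left(\frac{2}{-43 - 50} - 19849\right) + 30975 = \left(\frac{2}{-93} - 19849\right) + 30975 = \left(2 \left(- \frac{1}{93}\right) - 19849\right) + 30975 = \left(- \frac{2}{93} - 19849\right) + 30975 = - \frac{1845959}{93} + 30975 = \frac{1034716}{93}$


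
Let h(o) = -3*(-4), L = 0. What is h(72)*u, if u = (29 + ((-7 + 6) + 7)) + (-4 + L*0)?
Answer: 372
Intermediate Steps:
h(o) = 12
u = 31 (u = (29 + ((-7 + 6) + 7)) + (-4 + 0*0) = (29 + (-1 + 7)) + (-4 + 0) = (29 + 6) - 4 = 35 - 4 = 31)
h(72)*u = 12*31 = 372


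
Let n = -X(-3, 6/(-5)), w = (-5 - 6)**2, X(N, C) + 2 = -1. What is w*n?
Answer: 363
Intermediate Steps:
X(N, C) = -3 (X(N, C) = -2 - 1 = -3)
w = 121 (w = (-11)**2 = 121)
n = 3 (n = -1*(-3) = 3)
w*n = 121*3 = 363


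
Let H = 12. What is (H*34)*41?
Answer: 16728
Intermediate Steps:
(H*34)*41 = (12*34)*41 = 408*41 = 16728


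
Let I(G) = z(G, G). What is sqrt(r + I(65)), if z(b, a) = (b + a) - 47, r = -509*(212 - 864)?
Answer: sqrt(331951) ≈ 576.15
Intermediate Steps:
r = 331868 (r = -509*(-652) = 331868)
z(b, a) = -47 + a + b (z(b, a) = (a + b) - 47 = -47 + a + b)
I(G) = -47 + 2*G (I(G) = -47 + G + G = -47 + 2*G)
sqrt(r + I(65)) = sqrt(331868 + (-47 + 2*65)) = sqrt(331868 + (-47 + 130)) = sqrt(331868 + 83) = sqrt(331951)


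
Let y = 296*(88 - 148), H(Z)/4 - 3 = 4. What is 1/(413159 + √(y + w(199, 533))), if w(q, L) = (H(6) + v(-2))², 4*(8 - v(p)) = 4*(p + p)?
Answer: 413159/170700375441 - 4*I*√1010/170700375441 ≈ 2.4204e-6 - 7.4471e-10*I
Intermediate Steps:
H(Z) = 28 (H(Z) = 12 + 4*4 = 12 + 16 = 28)
v(p) = 8 - 2*p (v(p) = 8 - (p + p) = 8 - 2*p)
y = -17760 (y = 296*(-60) = -17760)
w(q, L) = 1600 (w(q, L) = (28 + (8 - 2*(-2)))² = (28 + (8 + 4))² = (28 + 12)² = 40² = 1600)
1/(413159 + √(y + w(199, 533))) = 1/(413159 + √(-17760 + 1600)) = 1/(413159 + √(-16160)) = 1/(413159 + 4*I*√1010)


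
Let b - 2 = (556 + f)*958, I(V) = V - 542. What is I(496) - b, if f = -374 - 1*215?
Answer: 31566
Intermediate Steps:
f = -589 (f = -374 - 215 = -589)
I(V) = -542 + V
b = -31612 (b = 2 + (556 - 589)*958 = 2 - 33*958 = 2 - 31614 = -31612)
I(496) - b = (-542 + 496) - 1*(-31612) = -46 + 31612 = 31566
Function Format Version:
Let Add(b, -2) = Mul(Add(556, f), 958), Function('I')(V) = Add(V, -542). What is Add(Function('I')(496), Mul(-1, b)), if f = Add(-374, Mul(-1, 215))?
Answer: 31566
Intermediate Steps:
f = -589 (f = Add(-374, -215) = -589)
Function('I')(V) = Add(-542, V)
b = -31612 (b = Add(2, Mul(Add(556, -589), 958)) = Add(2, Mul(-33, 958)) = Add(2, -31614) = -31612)
Add(Function('I')(496), Mul(-1, b)) = Add(Add(-542, 496), Mul(-1, -31612)) = Add(-46, 31612) = 31566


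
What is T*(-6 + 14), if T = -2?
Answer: -16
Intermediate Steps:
T*(-6 + 14) = -2*(-6 + 14) = -2*8 = -16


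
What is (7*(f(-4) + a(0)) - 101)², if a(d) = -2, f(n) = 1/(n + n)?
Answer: 859329/64 ≈ 13427.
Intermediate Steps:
f(n) = 1/(2*n)
(7*(f(-4) + a(0)) - 101)² = (7*((½)/(-4) - 2) - 101)² = (7*((½)*(-¼) - 2) - 101)² = (7*(-⅛ - 2) - 101)² = (7*(-17/8) - 101)² = (-119/8 - 101)² = (-927/8)² = 859329/64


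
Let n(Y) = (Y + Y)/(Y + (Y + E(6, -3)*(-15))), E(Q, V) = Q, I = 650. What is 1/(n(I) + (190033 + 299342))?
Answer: 121/59214505 ≈ 2.0434e-6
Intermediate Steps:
n(Y) = 2*Y/(-90 + 2*Y) (n(Y) = (Y + Y)/(Y + (Y + 6*(-15))) = (2*Y)/(Y + (Y - 90)) = (2*Y)/(Y + (-90 + Y)) = (2*Y)/(-90 + 2*Y) = 2*Y/(-90 + 2*Y))
1/(n(I) + (190033 + 299342)) = 1/(650/(-45 + 650) + (190033 + 299342)) = 1/(650/605 + 489375) = 1/(650*(1/605) + 489375) = 1/(130/121 + 489375) = 1/(59214505/121) = 121/59214505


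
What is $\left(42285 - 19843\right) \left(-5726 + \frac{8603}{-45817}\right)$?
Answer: $- \frac{5887810071290}{45817} \approx -1.2851 \cdot 10^{8}$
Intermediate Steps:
$\left(42285 - 19843\right) \left(-5726 + \frac{8603}{-45817}\right) = 22442 \left(-5726 + 8603 \left(- \frac{1}{45817}\right)\right) = 22442 \left(-5726 - \frac{8603}{45817}\right) = 22442 \left(- \frac{262356745}{45817}\right) = - \frac{5887810071290}{45817}$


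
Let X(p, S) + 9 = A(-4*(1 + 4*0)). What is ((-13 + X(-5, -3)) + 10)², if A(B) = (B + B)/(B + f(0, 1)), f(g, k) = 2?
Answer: 64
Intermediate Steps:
A(B) = 2*B/(2 + B) (A(B) = (B + B)/(B + 2) = (2*B)/(2 + B) = 2*B/(2 + B))
X(p, S) = -5 (X(p, S) = -9 + 2*(-4*(1 + 4*0))/(2 - 4*(1 + 4*0)) = -9 + 2*(-4*(1 + 0))/(2 - 4*(1 + 0)) = -9 + 2*(-4*1)/(2 - 4*1) = -9 + 2*(-4)/(2 - 4) = -9 + 2*(-4)/(-2) = -9 + 2*(-4)*(-½) = -9 + 4 = -5)
((-13 + X(-5, -3)) + 10)² = ((-13 - 5) + 10)² = (-18 + 10)² = (-8)² = 64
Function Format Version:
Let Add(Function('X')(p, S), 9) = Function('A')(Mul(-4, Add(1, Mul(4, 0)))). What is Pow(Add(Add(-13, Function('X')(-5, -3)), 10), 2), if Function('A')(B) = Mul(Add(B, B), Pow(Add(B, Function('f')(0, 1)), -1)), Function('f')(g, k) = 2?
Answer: 64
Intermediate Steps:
Function('A')(B) = Mul(2, B, Pow(Add(2, B), -1)) (Function('A')(B) = Mul(Add(B, B), Pow(Add(B, 2), -1)) = Mul(Mul(2, B), Pow(Add(2, B), -1)) = Mul(2, B, Pow(Add(2, B), -1)))
Function('X')(p, S) = -5 (Function('X')(p, S) = Add(-9, Mul(2, Mul(-4, Add(1, Mul(4, 0))), Pow(Add(2, Mul(-4, Add(1, Mul(4, 0)))), -1))) = Add(-9, Mul(2, Mul(-4, Add(1, 0)), Pow(Add(2, Mul(-4, Add(1, 0))), -1))) = Add(-9, Mul(2, Mul(-4, 1), Pow(Add(2, Mul(-4, 1)), -1))) = Add(-9, Mul(2, -4, Pow(Add(2, -4), -1))) = Add(-9, Mul(2, -4, Pow(-2, -1))) = Add(-9, Mul(2, -4, Rational(-1, 2))) = Add(-9, 4) = -5)
Pow(Add(Add(-13, Function('X')(-5, -3)), 10), 2) = Pow(Add(Add(-13, -5), 10), 2) = Pow(Add(-18, 10), 2) = Pow(-8, 2) = 64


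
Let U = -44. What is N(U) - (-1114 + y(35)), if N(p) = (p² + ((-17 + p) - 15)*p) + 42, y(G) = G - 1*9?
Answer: 6410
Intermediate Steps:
y(G) = -9 + G (y(G) = G - 9 = -9 + G)
N(p) = 42 + p² + p*(-32 + p) (N(p) = (p² + (-32 + p)*p) + 42 = (p² + p*(-32 + p)) + 42 = 42 + p² + p*(-32 + p))
N(U) - (-1114 + y(35)) = (42 - 32*(-44) + 2*(-44)²) - (-1114 + (-9 + 35)) = (42 + 1408 + 2*1936) - (-1114 + 26) = (42 + 1408 + 3872) - 1*(-1088) = 5322 + 1088 = 6410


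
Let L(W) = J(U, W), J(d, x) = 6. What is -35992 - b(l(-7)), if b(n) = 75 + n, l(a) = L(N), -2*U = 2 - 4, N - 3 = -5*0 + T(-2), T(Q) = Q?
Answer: -36073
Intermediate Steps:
N = 1 (N = 3 + (-5*0 - 2) = 3 + (0 - 2) = 3 - 2 = 1)
U = 1 (U = -(2 - 4)/2 = -1/2*(-2) = 1)
L(W) = 6
l(a) = 6
-35992 - b(l(-7)) = -35992 - (75 + 6) = -35992 - 1*81 = -35992 - 81 = -36073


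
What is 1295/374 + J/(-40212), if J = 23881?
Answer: 21571523/7519644 ≈ 2.8687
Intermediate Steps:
1295/374 + J/(-40212) = 1295/374 + 23881/(-40212) = 1295*(1/374) + 23881*(-1/40212) = 1295/374 - 23881/40212 = 21571523/7519644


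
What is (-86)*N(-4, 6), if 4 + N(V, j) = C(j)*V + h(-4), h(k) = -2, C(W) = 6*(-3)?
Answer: -5676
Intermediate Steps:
C(W) = -18
N(V, j) = -6 - 18*V (N(V, j) = -4 + (-18*V - 2) = -4 + (-2 - 18*V) = -6 - 18*V)
(-86)*N(-4, 6) = (-86)*(-6 - 18*(-4)) = (-43*2)*(-6 + 72) = -86*66 = -5676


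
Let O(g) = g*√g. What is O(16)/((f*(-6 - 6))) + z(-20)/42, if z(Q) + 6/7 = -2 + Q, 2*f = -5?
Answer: 1168/735 ≈ 1.5891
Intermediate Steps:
f = -5/2 (f = (½)*(-5) = -5/2 ≈ -2.5000)
O(g) = g^(3/2)
z(Q) = -20/7 + Q (z(Q) = -6/7 + (-2 + Q) = -20/7 + Q)
O(16)/((f*(-6 - 6))) + z(-20)/42 = 16^(3/2)/((-5*(-6 - 6)/2)) + (-20/7 - 20)/42 = 64/((-5/2*(-12))) - 160/7*1/42 = 64/30 - 80/147 = 64*(1/30) - 80/147 = 32/15 - 80/147 = 1168/735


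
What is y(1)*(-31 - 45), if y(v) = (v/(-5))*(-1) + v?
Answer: -456/5 ≈ -91.200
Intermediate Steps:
y(v) = 6*v/5 (y(v) = (v*(-⅕))*(-1) + v = -v/5*(-1) + v = v/5 + v = 6*v/5)
y(1)*(-31 - 45) = ((6/5)*1)*(-31 - 45) = (6/5)*(-76) = -456/5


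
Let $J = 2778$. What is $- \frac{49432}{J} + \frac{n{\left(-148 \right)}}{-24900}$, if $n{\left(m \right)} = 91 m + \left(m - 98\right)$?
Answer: $- \frac{33132203}{1921450} \approx -17.243$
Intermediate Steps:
$n{\left(m \right)} = -98 + 92 m$ ($n{\left(m \right)} = 91 m + \left(m - 98\right) = 91 m + \left(-98 + m\right) = -98 + 92 m$)
$- \frac{49432}{J} + \frac{n{\left(-148 \right)}}{-24900} = - \frac{49432}{2778} + \frac{-98 + 92 \left(-148\right)}{-24900} = \left(-49432\right) \frac{1}{2778} + \left(-98 - 13616\right) \left(- \frac{1}{24900}\right) = - \frac{24716}{1389} - - \frac{6857}{12450} = - \frac{24716}{1389} + \frac{6857}{12450} = - \frac{33132203}{1921450}$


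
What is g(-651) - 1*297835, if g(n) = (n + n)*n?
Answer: 549767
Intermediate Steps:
g(n) = 2*n² (g(n) = (2*n)*n = 2*n²)
g(-651) - 1*297835 = 2*(-651)² - 1*297835 = 2*423801 - 297835 = 847602 - 297835 = 549767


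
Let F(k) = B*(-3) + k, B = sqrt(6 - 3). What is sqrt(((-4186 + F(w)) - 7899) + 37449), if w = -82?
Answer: sqrt(25282 - 3*sqrt(3)) ≈ 158.99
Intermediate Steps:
B = sqrt(3) ≈ 1.7320
F(k) = k - 3*sqrt(3) (F(k) = sqrt(3)*(-3) + k = -3*sqrt(3) + k = k - 3*sqrt(3))
sqrt(((-4186 + F(w)) - 7899) + 37449) = sqrt(((-4186 + (-82 - 3*sqrt(3))) - 7899) + 37449) = sqrt(((-4268 - 3*sqrt(3)) - 7899) + 37449) = sqrt((-12167 - 3*sqrt(3)) + 37449) = sqrt(25282 - 3*sqrt(3))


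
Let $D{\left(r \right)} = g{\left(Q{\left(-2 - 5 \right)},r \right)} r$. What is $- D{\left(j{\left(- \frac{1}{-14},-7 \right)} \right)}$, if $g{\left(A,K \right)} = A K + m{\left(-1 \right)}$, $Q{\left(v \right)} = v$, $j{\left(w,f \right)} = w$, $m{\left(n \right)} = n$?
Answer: $\frac{3}{28} \approx 0.10714$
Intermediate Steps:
$g{\left(A,K \right)} = -1 + A K$ ($g{\left(A,K \right)} = A K - 1 = -1 + A K$)
$D{\left(r \right)} = r \left(-1 - 7 r\right)$ ($D{\left(r \right)} = \left(-1 + \left(-2 - 5\right) r\right) r = \left(-1 - 7 r\right) r = r \left(-1 - 7 r\right)$)
$- D{\left(j{\left(- \frac{1}{-14},-7 \right)} \right)} = - \left(-1\right) \left(- \frac{1}{-14}\right) \left(1 + 7 \left(- \frac{1}{-14}\right)\right) = - \left(-1\right) \left(\left(-1\right) \left(- \frac{1}{14}\right)\right) \left(1 + 7 \left(\left(-1\right) \left(- \frac{1}{14}\right)\right)\right) = - \frac{\left(-1\right) \left(1 + 7 \cdot \frac{1}{14}\right)}{14} = - \frac{\left(-1\right) \left(1 + \frac{1}{2}\right)}{14} = - \frac{\left(-1\right) 3}{14 \cdot 2} = \left(-1\right) \left(- \frac{3}{28}\right) = \frac{3}{28}$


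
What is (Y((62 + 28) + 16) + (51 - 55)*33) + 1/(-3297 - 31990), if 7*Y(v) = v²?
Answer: 7426113/5041 ≈ 1473.1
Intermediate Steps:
Y(v) = v²/7
(Y((62 + 28) + 16) + (51 - 55)*33) + 1/(-3297 - 31990) = (((62 + 28) + 16)²/7 + (51 - 55)*33) + 1/(-3297 - 31990) = ((90 + 16)²/7 - 4*33) + 1/(-35287) = ((⅐)*106² - 132) - 1/35287 = ((⅐)*11236 - 132) - 1/35287 = (11236/7 - 132) - 1/35287 = 10312/7 - 1/35287 = 7426113/5041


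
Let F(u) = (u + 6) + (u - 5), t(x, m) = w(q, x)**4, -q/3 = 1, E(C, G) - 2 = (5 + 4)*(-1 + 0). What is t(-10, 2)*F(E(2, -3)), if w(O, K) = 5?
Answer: -8125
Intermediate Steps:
E(C, G) = -7 (E(C, G) = 2 + (5 + 4)*(-1 + 0) = 2 + 9*(-1) = 2 - 9 = -7)
q = -3 (q = -3*1 = -3)
t(x, m) = 625 (t(x, m) = 5**4 = 625)
F(u) = 1 + 2*u (F(u) = (6 + u) + (-5 + u) = 1 + 2*u)
t(-10, 2)*F(E(2, -3)) = 625*(1 + 2*(-7)) = 625*(1 - 14) = 625*(-13) = -8125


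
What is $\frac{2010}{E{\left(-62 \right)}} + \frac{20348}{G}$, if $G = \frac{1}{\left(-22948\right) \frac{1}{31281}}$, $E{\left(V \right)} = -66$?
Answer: $- \frac{5146884079}{344091} \approx -14958.0$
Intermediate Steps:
$G = - \frac{31281}{22948}$ ($G = \frac{1}{\left(-22948\right) \frac{1}{31281}} = \frac{1}{- \frac{22948}{31281}} = - \frac{31281}{22948} \approx -1.3631$)
$\frac{2010}{E{\left(-62 \right)}} + \frac{20348}{G} = \frac{2010}{-66} + \frac{20348}{- \frac{31281}{22948}} = 2010 \left(- \frac{1}{66}\right) + 20348 \left(- \frac{22948}{31281}\right) = - \frac{335}{11} - \frac{466945904}{31281} = - \frac{5146884079}{344091}$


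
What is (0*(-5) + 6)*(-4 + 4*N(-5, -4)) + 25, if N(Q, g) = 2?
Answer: 49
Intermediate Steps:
(0*(-5) + 6)*(-4 + 4*N(-5, -4)) + 25 = (0*(-5) + 6)*(-4 + 4*2) + 25 = (0 + 6)*(-4 + 8) + 25 = 6*4 + 25 = 24 + 25 = 49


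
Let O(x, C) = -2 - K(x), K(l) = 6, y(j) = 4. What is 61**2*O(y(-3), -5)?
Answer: -29768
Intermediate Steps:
O(x, C) = -8 (O(x, C) = -2 - 1*6 = -2 - 6 = -8)
61**2*O(y(-3), -5) = 61**2*(-8) = 3721*(-8) = -29768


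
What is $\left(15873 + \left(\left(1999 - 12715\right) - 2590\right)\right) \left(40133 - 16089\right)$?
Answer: $61720948$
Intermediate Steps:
$\left(15873 + \left(\left(1999 - 12715\right) - 2590\right)\right) \left(40133 - 16089\right) = \left(15873 - 13306\right) 24044 = 2567 \cdot 24044 = 61720948$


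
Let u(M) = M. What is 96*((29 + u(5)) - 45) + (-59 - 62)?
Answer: -1177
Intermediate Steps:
96*((29 + u(5)) - 45) + (-59 - 62) = 96*((29 + 5) - 45) + (-59 - 62) = 96*(34 - 45) - 121 = 96*(-11) - 121 = -1056 - 121 = -1177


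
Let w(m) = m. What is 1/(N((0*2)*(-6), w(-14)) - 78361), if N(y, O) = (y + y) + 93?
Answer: -1/78268 ≈ -1.2777e-5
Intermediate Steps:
N(y, O) = 93 + 2*y (N(y, O) = 2*y + 93 = 93 + 2*y)
1/(N((0*2)*(-6), w(-14)) - 78361) = 1/((93 + 2*((0*2)*(-6))) - 78361) = 1/((93 + 2*(0*(-6))) - 78361) = 1/((93 + 2*0) - 78361) = 1/((93 + 0) - 78361) = 1/(93 - 78361) = 1/(-78268) = -1/78268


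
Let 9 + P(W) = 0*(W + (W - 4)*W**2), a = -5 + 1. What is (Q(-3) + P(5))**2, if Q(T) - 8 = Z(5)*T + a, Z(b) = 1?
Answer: 64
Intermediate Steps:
a = -4
Q(T) = 4 + T (Q(T) = 8 + (1*T - 4) = 8 + (T - 4) = 8 + (-4 + T) = 4 + T)
P(W) = -9 (P(W) = -9 + 0*(W + (W - 4)*W**2) = -9 + 0*(W + (-4 + W)*W**2) = -9 + 0*(W + W**2*(-4 + W)) = -9 + 0 = -9)
(Q(-3) + P(5))**2 = ((4 - 3) - 9)**2 = (1 - 9)**2 = (-8)**2 = 64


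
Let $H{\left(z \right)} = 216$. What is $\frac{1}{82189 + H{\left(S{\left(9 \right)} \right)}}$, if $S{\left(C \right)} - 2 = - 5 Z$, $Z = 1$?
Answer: $\frac{1}{82405} \approx 1.2135 \cdot 10^{-5}$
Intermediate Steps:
$S{\left(C \right)} = -3$ ($S{\left(C \right)} = 2 - 5 = -3$)
$\frac{1}{82189 + H{\left(S{\left(9 \right)} \right)}} = \frac{1}{82189 + 216} = \frac{1}{82405}$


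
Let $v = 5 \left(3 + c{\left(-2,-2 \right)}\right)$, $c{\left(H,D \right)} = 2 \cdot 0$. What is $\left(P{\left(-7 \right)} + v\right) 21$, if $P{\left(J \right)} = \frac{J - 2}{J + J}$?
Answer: $\frac{657}{2} \approx 328.5$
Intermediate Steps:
$c{\left(H,D \right)} = 0$
$P{\left(J \right)} = \frac{-2 + J}{2 J}$
$v = 15$ ($v = 5 \left(3 + 0\right) = 5 \cdot 3 = 15$)
$\left(P{\left(-7 \right)} + v\right) 21 = \left(\frac{-2 - 7}{2 \left(-7\right)} + 15\right) 21 = \left(\frac{1}{2} \left(- \frac{1}{7}\right) \left(-9\right) + 15\right) 21 = \left(\frac{9}{14} + 15\right) 21 = \frac{219}{14} \cdot 21 = \frac{657}{2}$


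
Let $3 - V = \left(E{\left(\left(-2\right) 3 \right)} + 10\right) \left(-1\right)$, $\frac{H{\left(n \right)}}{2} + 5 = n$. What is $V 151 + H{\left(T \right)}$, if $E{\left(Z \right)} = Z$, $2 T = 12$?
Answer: $1059$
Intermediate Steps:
$T = 6$ ($T = \frac{1}{2} \cdot 12 = 6$)
$H{\left(n \right)} = -10 + 2 n$
$V = 7$ ($V = 3 - \left(\left(-2\right) 3 + 10\right) \left(-1\right) = 3 - \left(-6 + 10\right) \left(-1\right) = 3 - 4 \left(-1\right) = 3 - -4 = 3 + 4 = 7$)
$V 151 + H{\left(T \right)} = 7 \cdot 151 + \left(-10 + 2 \cdot 6\right) = 1057 + \left(-10 + 12\right) = 1057 + 2 = 1059$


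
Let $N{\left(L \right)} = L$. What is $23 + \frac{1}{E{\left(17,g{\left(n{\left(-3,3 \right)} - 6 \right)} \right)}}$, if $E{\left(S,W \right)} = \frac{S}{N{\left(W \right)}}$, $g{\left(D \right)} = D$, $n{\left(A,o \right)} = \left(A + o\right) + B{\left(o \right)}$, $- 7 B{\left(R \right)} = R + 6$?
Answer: $\frac{158}{7} \approx 22.571$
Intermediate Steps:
$B{\left(R \right)} = - \frac{6}{7} - \frac{R}{7}$ ($B{\left(R \right)} = - \frac{R + 6}{7} = - \frac{6 + R}{7} = - \frac{6}{7} - \frac{R}{7}$)
$n{\left(A,o \right)} = - \frac{6}{7} + A + \frac{6 o}{7}$ ($n{\left(A,o \right)} = \left(A + o\right) - \left(\frac{6}{7} + \frac{o}{7}\right) = - \frac{6}{7} + A + \frac{6 o}{7}$)
$E{\left(S,W \right)} = \frac{S}{W}$
$23 + \frac{1}{E{\left(17,g{\left(n{\left(-3,3 \right)} - 6 \right)} \right)}} = 23 + \frac{1}{17 \frac{1}{\left(- \frac{6}{7} - 3 + \frac{6}{7} \cdot 3\right) - 6}} = 23 + \frac{1}{17 \frac{1}{\left(- \frac{6}{7} - 3 + \frac{18}{7}\right) - 6}} = 23 + \frac{1}{17 \frac{1}{- \frac{9}{7} - 6}} = 23 + \frac{1}{17 \frac{1}{- \frac{51}{7}}} = 23 + \frac{1}{17 \left(- \frac{7}{51}\right)} = 23 + \frac{1}{- \frac{7}{3}} = 23 - \frac{3}{7} = \frac{158}{7}$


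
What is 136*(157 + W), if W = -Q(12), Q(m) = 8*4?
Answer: 17000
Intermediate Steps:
Q(m) = 32
W = -32 (W = -1*32 = -32)
136*(157 + W) = 136*(157 - 32) = 136*125 = 17000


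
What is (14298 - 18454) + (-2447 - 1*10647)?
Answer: -17250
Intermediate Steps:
(14298 - 18454) + (-2447 - 1*10647) = -4156 + (-2447 - 10647) = -4156 - 13094 = -17250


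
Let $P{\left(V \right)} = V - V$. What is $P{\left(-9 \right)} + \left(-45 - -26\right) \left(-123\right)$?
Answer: $2337$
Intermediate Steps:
$P{\left(V \right)} = 0$
$P{\left(-9 \right)} + \left(-45 - -26\right) \left(-123\right) = 0 + \left(-45 - -26\right) \left(-123\right) = 0 + \left(-45 + 26\right) \left(-123\right) = 0 - -2337 = 0 + 2337 = 2337$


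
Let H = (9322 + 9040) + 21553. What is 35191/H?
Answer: 35191/39915 ≈ 0.88165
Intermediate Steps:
H = 39915 (H = 18362 + 21553 = 39915)
35191/H = 35191/39915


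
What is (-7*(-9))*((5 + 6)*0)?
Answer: 0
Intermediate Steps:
(-7*(-9))*((5 + 6)*0) = 63*(11*0) = 63*0 = 0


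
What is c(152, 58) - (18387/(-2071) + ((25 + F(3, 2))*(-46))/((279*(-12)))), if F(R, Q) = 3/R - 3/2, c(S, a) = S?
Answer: 1113149275/6933708 ≈ 160.54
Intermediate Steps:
F(R, Q) = -3/2 + 3/R (F(R, Q) = 3/R - 3*1/2 = 3/R - 3/2 = -3/2 + 3/R)
c(152, 58) - (18387/(-2071) + ((25 + F(3, 2))*(-46))/((279*(-12)))) = 152 - (18387/(-2071) + ((25 + (-3/2 + 3/3))*(-46))/((279*(-12)))) = 152 - (18387*(-1/2071) + ((25 + (-3/2 + 3*(1/3)))*(-46))/(-3348)) = 152 - (-18387/2071 + ((25 + (-3/2 + 1))*(-46))*(-1/3348)) = 152 - (-18387/2071 + ((25 - 1/2)*(-46))*(-1/3348)) = 152 - (-18387/2071 + ((49/2)*(-46))*(-1/3348)) = 152 - (-18387/2071 - 1127*(-1/3348)) = 152 - (-18387/2071 + 1127/3348) = 152 - 1*(-59225659/6933708) = 152 + 59225659/6933708 = 1113149275/6933708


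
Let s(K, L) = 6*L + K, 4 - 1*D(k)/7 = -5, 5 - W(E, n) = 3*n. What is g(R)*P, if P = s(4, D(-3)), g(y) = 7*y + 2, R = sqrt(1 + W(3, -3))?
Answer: 764 + 2674*sqrt(15) ≈ 11120.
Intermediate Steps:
W(E, n) = 5 - 3*n
D(k) = 63 (D(k) = 28 - 7*(-5) = 28 + 35 = 63)
s(K, L) = K + 6*L
R = sqrt(15) (R = sqrt(1 + (5 - 3*(-3))) = sqrt(1 + (5 + 9)) = sqrt(1 + 14) = sqrt(15) ≈ 3.8730)
g(y) = 2 + 7*y
P = 382 (P = 4 + 6*63 = 4 + 378 = 382)
g(R)*P = (2 + 7*sqrt(15))*382 = 764 + 2674*sqrt(15)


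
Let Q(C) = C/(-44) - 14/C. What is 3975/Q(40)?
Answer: -874500/277 ≈ -3157.0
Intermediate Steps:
Q(C) = -14/C - C/44 (Q(C) = C*(-1/44) - 14/C = -C/44 - 14/C = -14/C - C/44)
3975/Q(40) = 3975/(-14/40 - 1/44*40) = 3975/(-14*1/40 - 10/11) = 3975/(-7/20 - 10/11) = 3975/(-277/220) = 3975*(-220/277) = -874500/277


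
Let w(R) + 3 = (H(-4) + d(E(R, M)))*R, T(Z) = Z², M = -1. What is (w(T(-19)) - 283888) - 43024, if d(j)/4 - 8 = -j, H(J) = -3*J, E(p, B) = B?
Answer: -309587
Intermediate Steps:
d(j) = 32 - 4*j (d(j) = 32 + 4*(-j) = 32 - 4*j)
w(R) = -3 + 48*R (w(R) = -3 + (-3*(-4) + (32 - 4*(-1)))*R = -3 + (12 + (32 + 4))*R = -3 + (12 + 36)*R = -3 + 48*R)
(w(T(-19)) - 283888) - 43024 = ((-3 + 48*(-19)²) - 283888) - 43024 = ((-3 + 48*361) - 283888) - 43024 = ((-3 + 17328) - 283888) - 43024 = (17325 - 283888) - 43024 = -266563 - 43024 = -309587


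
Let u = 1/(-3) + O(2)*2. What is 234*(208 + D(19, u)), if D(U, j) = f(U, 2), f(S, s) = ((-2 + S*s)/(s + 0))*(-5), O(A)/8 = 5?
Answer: 27612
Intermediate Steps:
O(A) = 40 (O(A) = 8*5 = 40)
f(S, s) = -5*(-2 + S*s)/s (f(S, s) = ((-2 + S*s)/s)*(-5) = -5*(-2 + S*s)/s)
u = 239/3 (u = 1/(-3) + 40*2 = -⅓ + 80 = 239/3 ≈ 79.667)
D(U, j) = 5 - 5*U (D(U, j) = -5*U + 10/2 = -5*U + 10*(½) = -5*U + 5 = 5 - 5*U)
234*(208 + D(19, u)) = 234*(208 + (5 - 5*19)) = 234*(208 + (5 - 95)) = 234*(208 - 90) = 234*118 = 27612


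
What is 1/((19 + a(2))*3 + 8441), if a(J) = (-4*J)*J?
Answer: 1/8450 ≈ 0.00011834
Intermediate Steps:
a(J) = -4*J**2
1/((19 + a(2))*3 + 8441) = 1/((19 - 4*2**2)*3 + 8441) = 1/((19 - 4*4)*3 + 8441) = 1/((19 - 16)*3 + 8441) = 1/(3*3 + 8441) = 1/(9 + 8441) = 1/8450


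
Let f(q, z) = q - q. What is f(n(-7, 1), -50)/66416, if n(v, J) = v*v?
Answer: 0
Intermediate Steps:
n(v, J) = v²
f(q, z) = 0
f(n(-7, 1), -50)/66416 = 0/66416 = 0*(1/66416) = 0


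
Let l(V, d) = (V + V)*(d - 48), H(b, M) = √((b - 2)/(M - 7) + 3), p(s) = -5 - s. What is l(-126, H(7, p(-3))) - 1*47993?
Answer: -35897 - 84*√22 ≈ -36291.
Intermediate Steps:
H(b, M) = √(3 + (-2 + b)/(-7 + M)) (H(b, M) = √((-2 + b)/(-7 + M) + 3) = √(3 + (-2 + b)/(-7 + M)))
l(V, d) = 2*V*(-48 + d) (l(V, d) = (2*V)*(-48 + d) = 2*V*(-48 + d))
l(-126, H(7, p(-3))) - 1*47993 = 2*(-126)*(-48 + √((-23 + 7 + 3*(-5 - 1*(-3)))/(-7 + (-5 - 1*(-3))))) - 1*47993 = 2*(-126)*(-48 + √((-23 + 7 + 3*(-5 + 3))/(-7 + (-5 + 3)))) - 47993 = 2*(-126)*(-48 + √((-23 + 7 + 3*(-2))/(-7 - 2))) - 47993 = 2*(-126)*(-48 + √((-23 + 7 - 6)/(-9))) - 47993 = 2*(-126)*(-48 + √(-⅑*(-22))) - 47993 = 2*(-126)*(-48 + √(22/9)) - 47993 = 2*(-126)*(-48 + √22/3) - 47993 = (12096 - 84*√22) - 47993 = -35897 - 84*√22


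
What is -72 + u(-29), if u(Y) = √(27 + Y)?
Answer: -72 + I*√2 ≈ -72.0 + 1.4142*I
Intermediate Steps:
-72 + u(-29) = -72 + √(27 - 29) = -72 + √(-2) = -72 + I*√2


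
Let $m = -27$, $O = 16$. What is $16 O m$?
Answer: $-6912$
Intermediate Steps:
$16 O m = 16 \cdot 16 \left(-27\right) = 256 \left(-27\right) = -6912$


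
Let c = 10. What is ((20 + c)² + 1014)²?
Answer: 3663396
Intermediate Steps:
((20 + c)² + 1014)² = ((20 + 10)² + 1014)² = (30² + 1014)² = (900 + 1014)² = 1914² = 3663396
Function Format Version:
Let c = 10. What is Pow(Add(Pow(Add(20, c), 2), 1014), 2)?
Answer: 3663396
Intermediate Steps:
Pow(Add(Pow(Add(20, c), 2), 1014), 2) = Pow(Add(Pow(Add(20, 10), 2), 1014), 2) = Pow(Add(Pow(30, 2), 1014), 2) = Pow(Add(900, 1014), 2) = Pow(1914, 2) = 3663396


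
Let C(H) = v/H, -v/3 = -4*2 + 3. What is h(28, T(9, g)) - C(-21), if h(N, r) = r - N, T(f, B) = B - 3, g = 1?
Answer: -205/7 ≈ -29.286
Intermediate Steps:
v = 15 (v = -3*(-4*2 + 3) = -3*(-8 + 3) = -3*(-5) = 15)
T(f, B) = -3 + B
C(H) = 15/H
h(28, T(9, g)) - C(-21) = ((-3 + 1) - 1*28) - 15/(-21) = (-2 - 28) - 15*(-1)/21 = -30 - 1*(-5/7) = -30 + 5/7 = -205/7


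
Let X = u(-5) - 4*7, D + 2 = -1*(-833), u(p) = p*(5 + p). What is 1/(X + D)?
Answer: 1/803 ≈ 0.0012453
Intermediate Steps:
D = 831 (D = -2 - 1*(-833) = -2 + 833 = 831)
X = -28 (X = -5*(5 - 5) - 4*7 = -5*0 - 28 = 0 - 28 = -28)
1/(X + D) = 1/(-28 + 831) = 1/803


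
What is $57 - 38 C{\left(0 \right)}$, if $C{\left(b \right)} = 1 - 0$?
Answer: $19$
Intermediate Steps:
$C{\left(b \right)} = 1$ ($C{\left(b \right)} = 1 + 0 = 1$)
$57 - 38 C{\left(0 \right)} = 57 - 38 = 19$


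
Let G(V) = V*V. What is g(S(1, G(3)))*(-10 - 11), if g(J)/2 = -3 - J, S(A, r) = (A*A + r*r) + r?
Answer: 3948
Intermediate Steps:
G(V) = V**2
S(A, r) = r + A**2 + r**2 (S(A, r) = (A**2 + r**2) + r = r + A**2 + r**2)
g(J) = -6 - 2*J (g(J) = 2*(-3 - J) = -6 - 2*J)
g(S(1, G(3)))*(-10 - 11) = (-6 - 2*(3**2 + 1**2 + (3**2)**2))*(-10 - 11) = (-6 - 2*(9 + 1 + 9**2))*(-21) = (-6 - 2*(9 + 1 + 81))*(-21) = (-6 - 2*91)*(-21) = (-6 - 182)*(-21) = -188*(-21) = 3948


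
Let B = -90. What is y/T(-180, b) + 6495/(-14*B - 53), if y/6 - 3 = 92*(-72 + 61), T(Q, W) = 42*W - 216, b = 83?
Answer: 2321912/657815 ≈ 3.5297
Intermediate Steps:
T(Q, W) = -216 + 42*W
y = -6054 (y = 18 + 6*(92*(-72 + 61)) = 18 + 6*(92*(-11)) = 18 + 6*(-1012) = 18 - 6072 = -6054)
y/T(-180, b) + 6495/(-14*B - 53) = -6054/(-216 + 42*83) + 6495/(-14*(-90) - 53) = -6054/(-216 + 3486) + 6495/(1260 - 53) = -6054/3270 + 6495/1207 = -6054*1/3270 + 6495*(1/1207) = -1009/545 + 6495/1207 = 2321912/657815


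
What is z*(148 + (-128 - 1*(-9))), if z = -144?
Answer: -4176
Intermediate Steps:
z*(148 + (-128 - 1*(-9))) = -144*(148 + (-128 - 1*(-9))) = -144*(148 + (-128 + 9)) = -144*(148 - 119) = -144*29 = -4176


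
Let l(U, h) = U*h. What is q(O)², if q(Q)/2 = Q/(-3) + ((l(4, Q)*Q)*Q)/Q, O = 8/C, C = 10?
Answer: 118336/5625 ≈ 21.038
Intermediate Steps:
O = ⅘ (O = 8/10 = 8*(⅒) = ⅘ ≈ 0.80000)
q(Q) = 8*Q² - 2*Q/3 (q(Q) = 2*(Q/(-3) + (((4*Q)*Q)*Q)/Q) = 2*(Q*(-⅓) + ((4*Q²)*Q)/Q) = 2*(-Q/3 + (4*Q³)/Q) = 2*(-Q/3 + 4*Q²) = 2*(4*Q² - Q/3) = 8*Q² - 2*Q/3)
q(O)² = ((⅔)*(⅘)*(-1 + 12*(⅘)))² = ((⅔)*(⅘)*(-1 + 48/5))² = ((⅔)*(⅘)*(43/5))² = (344/75)² = 118336/5625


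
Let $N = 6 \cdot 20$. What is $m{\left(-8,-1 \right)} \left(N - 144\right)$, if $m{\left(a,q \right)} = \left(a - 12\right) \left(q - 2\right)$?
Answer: $-1440$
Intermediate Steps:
$N = 120$
$m{\left(a,q \right)} = \left(-12 + a\right) \left(-2 + q\right)$
$m{\left(-8,-1 \right)} \left(N - 144\right) = \left(24 - -12 - -16 - -8\right) \left(120 - 144\right) = \left(24 + 12 + 16 + 8\right) \left(-24\right) = 60 \left(-24\right) = -1440$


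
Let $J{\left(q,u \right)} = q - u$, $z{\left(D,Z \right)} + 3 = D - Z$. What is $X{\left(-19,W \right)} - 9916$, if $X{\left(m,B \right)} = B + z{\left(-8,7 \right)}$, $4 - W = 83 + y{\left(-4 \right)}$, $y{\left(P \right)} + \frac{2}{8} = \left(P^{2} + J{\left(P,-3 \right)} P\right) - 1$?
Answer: $- \frac{40127}{4} \approx -10032.0$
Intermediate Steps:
$z{\left(D,Z \right)} = -3 + D - Z$ ($z{\left(D,Z \right)} = -3 + \left(D - Z\right) = -3 + D - Z$)
$y{\left(P \right)} = - \frac{5}{4} + P^{2} + P \left(3 + P\right)$ ($y{\left(P \right)} = - \frac{1}{4} - \left(1 - P^{2} - \left(P - -3\right) P\right) = - \frac{1}{4} - \left(1 - P^{2} - \left(P + 3\right) P\right) = - \frac{1}{4} - \left(1 - P^{2} - \left(3 + P\right) P\right) = - \frac{1}{4} - \left(1 - P^{2} - P \left(3 + P\right)\right) = - \frac{1}{4} + \left(-1 + P^{2} + P \left(3 + P\right)\right) = - \frac{5}{4} + P^{2} + P \left(3 + P\right)$)
$W = - \frac{391}{4}$ ($W = 4 - \left(83 + \left(- \frac{5}{4} + 2 \left(-4\right)^{2} + 3 \left(-4\right)\right)\right) = 4 - \left(83 - - \frac{75}{4}\right) = 4 - \left(83 + \frac{75}{4}\right) = 4 - \frac{407}{4} = - \frac{391}{4} \approx -97.75$)
$X{\left(m,B \right)} = -18 + B$ ($X{\left(m,B \right)} = B - 18 = -18 + B$)
$X{\left(-19,W \right)} - 9916 = \left(-18 - \frac{391}{4}\right) - 9916 = - \frac{463}{4} - 9916 = - \frac{40127}{4}$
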